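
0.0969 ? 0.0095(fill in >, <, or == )>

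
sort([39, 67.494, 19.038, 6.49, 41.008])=[6.49, 19.038, 39, 41.008, 67.494]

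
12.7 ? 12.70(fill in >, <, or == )==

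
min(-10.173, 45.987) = -10.173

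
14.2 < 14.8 True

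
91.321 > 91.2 True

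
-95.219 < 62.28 True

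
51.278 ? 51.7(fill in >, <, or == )<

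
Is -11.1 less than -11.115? No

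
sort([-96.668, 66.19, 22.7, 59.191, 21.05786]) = [-96.668, 21.05786, 22.7, 59.191, 66.19]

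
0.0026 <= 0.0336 True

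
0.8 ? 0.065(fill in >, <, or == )>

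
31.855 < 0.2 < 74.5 False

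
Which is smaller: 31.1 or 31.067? 31.067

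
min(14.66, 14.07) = 14.07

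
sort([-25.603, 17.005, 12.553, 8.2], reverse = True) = [17.005, 12.553, 8.2, -25.603]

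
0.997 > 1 False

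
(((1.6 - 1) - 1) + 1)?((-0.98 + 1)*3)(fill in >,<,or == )>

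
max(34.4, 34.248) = 34.4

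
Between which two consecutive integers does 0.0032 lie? 0 and 1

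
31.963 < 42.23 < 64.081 True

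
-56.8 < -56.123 True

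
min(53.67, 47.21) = 47.21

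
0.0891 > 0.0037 True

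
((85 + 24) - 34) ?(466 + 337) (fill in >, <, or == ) <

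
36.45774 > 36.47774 False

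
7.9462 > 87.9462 False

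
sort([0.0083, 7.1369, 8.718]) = [0.0083, 7.1369, 8.718]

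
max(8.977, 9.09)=9.09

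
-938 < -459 True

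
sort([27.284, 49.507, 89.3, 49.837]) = [27.284, 49.507, 49.837, 89.3]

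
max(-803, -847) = -803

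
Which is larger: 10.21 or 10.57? 10.57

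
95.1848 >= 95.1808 True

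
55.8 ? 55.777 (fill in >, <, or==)>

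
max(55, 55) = 55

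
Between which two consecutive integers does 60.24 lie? 60 and 61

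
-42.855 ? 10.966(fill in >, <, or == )<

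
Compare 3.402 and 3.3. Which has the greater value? 3.402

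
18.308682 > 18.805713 False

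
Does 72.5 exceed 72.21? Yes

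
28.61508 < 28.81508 True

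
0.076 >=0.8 False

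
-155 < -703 False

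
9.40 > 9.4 False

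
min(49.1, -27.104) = -27.104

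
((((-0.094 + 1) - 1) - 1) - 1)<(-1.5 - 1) False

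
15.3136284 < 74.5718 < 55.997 False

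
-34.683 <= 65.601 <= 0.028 False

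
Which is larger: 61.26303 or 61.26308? 61.26308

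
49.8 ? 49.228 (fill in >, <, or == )>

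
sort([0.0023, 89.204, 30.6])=[0.0023, 30.6, 89.204]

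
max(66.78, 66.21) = 66.78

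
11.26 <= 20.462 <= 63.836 True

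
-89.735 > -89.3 False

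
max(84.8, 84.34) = 84.8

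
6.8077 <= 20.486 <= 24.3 True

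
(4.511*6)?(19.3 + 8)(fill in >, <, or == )<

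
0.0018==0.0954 False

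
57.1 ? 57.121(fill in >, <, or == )<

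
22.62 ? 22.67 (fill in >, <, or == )<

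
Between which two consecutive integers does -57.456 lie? -58 and -57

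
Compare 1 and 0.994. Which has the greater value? 1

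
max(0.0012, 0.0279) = 0.0279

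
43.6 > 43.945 False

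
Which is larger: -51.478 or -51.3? -51.3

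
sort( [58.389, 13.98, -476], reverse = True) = [58.389, 13.98, -476]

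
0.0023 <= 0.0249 True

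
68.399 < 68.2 False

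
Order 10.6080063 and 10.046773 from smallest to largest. 10.046773, 10.6080063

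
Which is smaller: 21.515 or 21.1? 21.1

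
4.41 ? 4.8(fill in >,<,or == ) <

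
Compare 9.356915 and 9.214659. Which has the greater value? 9.356915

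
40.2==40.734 False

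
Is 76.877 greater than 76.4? Yes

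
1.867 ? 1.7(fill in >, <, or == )>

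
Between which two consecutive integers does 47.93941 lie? 47 and 48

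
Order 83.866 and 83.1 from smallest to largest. 83.1, 83.866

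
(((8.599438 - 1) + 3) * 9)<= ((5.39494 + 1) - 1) False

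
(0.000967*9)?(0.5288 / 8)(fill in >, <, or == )<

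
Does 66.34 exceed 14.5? Yes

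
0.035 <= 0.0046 False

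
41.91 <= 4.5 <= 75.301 False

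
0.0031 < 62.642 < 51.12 False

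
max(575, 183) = 575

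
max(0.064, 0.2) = 0.2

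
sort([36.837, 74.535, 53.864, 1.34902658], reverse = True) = [74.535, 53.864, 36.837, 1.34902658]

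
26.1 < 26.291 True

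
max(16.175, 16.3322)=16.3322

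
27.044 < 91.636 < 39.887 False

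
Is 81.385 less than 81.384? No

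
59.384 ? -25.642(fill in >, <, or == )>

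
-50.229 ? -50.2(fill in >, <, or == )<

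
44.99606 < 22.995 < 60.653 False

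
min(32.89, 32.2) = 32.2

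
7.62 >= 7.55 True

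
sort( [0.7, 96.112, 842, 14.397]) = [0.7, 14.397, 96.112, 842]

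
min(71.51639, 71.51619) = 71.51619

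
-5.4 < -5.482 False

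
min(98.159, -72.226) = -72.226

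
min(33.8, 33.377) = 33.377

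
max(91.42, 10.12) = 91.42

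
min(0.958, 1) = 0.958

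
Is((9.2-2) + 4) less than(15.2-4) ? No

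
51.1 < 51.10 False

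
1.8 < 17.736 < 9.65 False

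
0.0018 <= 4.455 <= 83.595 True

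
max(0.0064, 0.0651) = 0.0651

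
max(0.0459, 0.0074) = 0.0459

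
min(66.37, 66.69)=66.37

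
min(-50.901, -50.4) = -50.901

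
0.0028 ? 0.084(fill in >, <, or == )<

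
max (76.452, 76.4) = 76.452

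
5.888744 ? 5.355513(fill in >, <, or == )>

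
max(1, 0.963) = 1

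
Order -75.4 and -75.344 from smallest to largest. -75.4, -75.344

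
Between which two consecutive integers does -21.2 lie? -22 and -21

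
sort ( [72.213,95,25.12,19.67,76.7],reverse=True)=[95,76.7,72.213,25.12,19.67]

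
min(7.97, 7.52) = 7.52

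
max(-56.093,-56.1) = -56.093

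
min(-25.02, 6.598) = -25.02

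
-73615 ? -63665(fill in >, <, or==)<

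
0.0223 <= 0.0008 False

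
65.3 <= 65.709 True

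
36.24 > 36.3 False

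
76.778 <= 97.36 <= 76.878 False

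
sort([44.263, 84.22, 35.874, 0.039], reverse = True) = [84.22, 44.263, 35.874, 0.039]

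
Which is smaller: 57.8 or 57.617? 57.617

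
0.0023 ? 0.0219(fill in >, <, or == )<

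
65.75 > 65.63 True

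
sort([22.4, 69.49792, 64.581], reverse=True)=[69.49792, 64.581, 22.4]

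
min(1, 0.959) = 0.959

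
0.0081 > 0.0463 False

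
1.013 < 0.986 False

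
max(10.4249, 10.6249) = 10.6249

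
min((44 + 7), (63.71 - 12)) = 51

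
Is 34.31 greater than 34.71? No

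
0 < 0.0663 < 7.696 True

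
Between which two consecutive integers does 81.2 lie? 81 and 82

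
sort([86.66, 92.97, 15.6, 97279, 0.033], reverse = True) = [97279, 92.97, 86.66, 15.6, 0.033]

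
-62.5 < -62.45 True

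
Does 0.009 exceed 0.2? No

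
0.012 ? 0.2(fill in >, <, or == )<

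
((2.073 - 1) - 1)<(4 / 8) True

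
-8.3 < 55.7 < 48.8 False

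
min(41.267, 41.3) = 41.267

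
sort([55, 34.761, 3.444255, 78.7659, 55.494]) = [3.444255, 34.761, 55, 55.494, 78.7659]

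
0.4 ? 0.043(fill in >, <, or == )>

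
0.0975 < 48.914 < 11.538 False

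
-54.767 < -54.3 True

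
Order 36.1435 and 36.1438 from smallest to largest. 36.1435, 36.1438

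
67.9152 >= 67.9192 False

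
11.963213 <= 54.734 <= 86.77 True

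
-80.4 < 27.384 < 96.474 True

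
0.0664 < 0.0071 False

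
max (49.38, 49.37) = 49.38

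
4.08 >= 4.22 False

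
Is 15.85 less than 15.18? No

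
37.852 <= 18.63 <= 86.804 False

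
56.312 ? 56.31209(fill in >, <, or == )<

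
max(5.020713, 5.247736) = 5.247736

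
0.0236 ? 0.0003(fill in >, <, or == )>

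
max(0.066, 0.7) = 0.7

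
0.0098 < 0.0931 True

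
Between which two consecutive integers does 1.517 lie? 1 and 2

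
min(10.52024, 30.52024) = 10.52024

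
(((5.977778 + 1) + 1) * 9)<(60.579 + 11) False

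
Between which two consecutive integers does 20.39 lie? 20 and 21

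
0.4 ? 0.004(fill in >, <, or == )>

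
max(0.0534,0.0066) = 0.0534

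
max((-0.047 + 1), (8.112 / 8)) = 1.014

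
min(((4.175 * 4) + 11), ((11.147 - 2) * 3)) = 27.441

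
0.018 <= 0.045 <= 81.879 True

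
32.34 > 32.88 False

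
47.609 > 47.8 False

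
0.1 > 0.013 True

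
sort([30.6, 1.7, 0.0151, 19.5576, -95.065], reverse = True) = [30.6, 19.5576, 1.7, 0.0151, -95.065]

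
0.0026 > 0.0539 False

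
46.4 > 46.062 True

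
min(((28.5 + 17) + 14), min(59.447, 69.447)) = 59.447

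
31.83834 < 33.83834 True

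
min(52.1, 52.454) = 52.1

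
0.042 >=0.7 False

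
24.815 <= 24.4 False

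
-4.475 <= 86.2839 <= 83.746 False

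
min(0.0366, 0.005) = 0.005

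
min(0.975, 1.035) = 0.975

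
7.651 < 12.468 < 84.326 True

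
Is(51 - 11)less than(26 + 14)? No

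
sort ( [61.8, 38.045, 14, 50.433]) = [14, 38.045, 50.433, 61.8]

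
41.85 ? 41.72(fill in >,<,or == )>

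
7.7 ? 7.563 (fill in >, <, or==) >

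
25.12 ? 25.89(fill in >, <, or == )<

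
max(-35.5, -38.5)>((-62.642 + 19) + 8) True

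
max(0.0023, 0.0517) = 0.0517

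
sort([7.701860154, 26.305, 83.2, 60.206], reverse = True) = [83.2, 60.206, 26.305, 7.701860154]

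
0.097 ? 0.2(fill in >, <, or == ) <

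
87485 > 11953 True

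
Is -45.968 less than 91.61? Yes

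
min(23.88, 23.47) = 23.47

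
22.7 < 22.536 False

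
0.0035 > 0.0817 False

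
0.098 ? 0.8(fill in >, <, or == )<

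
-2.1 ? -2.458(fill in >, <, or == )>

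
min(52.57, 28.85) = 28.85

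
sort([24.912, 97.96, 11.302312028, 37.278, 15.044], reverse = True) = [97.96, 37.278, 24.912, 15.044, 11.302312028]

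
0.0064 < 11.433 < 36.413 True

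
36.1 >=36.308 False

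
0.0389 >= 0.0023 True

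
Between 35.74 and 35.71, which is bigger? 35.74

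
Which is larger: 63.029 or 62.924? 63.029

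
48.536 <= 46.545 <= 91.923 False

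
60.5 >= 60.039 True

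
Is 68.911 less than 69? Yes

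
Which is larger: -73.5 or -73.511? -73.5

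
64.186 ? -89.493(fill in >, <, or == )>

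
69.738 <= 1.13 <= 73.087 False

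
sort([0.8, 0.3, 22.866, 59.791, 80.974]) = [0.3, 0.8, 22.866, 59.791, 80.974]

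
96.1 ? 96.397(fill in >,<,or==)<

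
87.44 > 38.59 True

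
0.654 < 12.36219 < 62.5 True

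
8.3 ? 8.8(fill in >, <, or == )<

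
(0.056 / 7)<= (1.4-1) True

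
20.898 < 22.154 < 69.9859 True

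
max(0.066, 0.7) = 0.7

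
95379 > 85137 True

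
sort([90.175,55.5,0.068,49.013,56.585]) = [0.068,49.013,55.5,56.585,90.175]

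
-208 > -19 False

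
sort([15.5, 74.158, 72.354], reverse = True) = [74.158, 72.354, 15.5]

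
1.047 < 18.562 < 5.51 False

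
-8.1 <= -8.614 False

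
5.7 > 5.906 False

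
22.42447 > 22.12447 True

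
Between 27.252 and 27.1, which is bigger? 27.252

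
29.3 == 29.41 False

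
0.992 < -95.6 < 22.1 False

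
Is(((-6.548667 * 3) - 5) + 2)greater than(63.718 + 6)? No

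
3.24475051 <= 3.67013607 True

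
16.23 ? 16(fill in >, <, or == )>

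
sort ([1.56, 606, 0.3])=[0.3, 1.56, 606]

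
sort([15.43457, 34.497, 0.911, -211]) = [-211, 0.911, 15.43457, 34.497]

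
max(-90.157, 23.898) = 23.898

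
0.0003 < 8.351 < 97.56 True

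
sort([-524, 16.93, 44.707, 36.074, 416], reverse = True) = [416, 44.707, 36.074, 16.93, -524]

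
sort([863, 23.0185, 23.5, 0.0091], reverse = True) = [863, 23.5, 23.0185, 0.0091]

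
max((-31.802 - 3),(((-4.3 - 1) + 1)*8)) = -34.4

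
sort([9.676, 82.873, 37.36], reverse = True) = [82.873, 37.36, 9.676]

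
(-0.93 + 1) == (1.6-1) False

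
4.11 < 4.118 True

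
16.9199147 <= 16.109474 False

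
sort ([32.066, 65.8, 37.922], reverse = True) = [65.8, 37.922, 32.066]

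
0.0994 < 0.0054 False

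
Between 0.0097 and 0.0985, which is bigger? 0.0985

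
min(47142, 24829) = 24829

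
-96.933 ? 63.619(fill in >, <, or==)<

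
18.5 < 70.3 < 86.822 True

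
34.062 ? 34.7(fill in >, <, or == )<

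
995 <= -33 False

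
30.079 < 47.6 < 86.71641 True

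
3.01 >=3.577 False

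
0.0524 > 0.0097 True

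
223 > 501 False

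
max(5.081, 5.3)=5.3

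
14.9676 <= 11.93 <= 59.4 False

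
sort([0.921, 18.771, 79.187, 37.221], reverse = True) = [79.187, 37.221, 18.771, 0.921]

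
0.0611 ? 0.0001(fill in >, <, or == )>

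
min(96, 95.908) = 95.908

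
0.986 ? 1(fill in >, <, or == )<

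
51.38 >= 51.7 False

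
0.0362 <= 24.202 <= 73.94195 True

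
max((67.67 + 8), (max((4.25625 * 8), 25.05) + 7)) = 75.67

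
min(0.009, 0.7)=0.009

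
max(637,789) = 789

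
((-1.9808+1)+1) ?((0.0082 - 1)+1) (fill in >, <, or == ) >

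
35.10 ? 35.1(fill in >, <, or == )==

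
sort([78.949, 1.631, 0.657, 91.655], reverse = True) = [91.655, 78.949, 1.631, 0.657]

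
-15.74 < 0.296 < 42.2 True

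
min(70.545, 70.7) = 70.545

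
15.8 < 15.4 False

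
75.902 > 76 False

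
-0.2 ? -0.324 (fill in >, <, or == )>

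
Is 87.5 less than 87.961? Yes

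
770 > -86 True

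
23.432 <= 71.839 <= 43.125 False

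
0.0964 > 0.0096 True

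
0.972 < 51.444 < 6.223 False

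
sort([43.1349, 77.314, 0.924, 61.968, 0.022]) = [0.022, 0.924, 43.1349, 61.968, 77.314]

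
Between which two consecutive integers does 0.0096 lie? 0 and 1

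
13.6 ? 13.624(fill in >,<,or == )<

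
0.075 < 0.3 True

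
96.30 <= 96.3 True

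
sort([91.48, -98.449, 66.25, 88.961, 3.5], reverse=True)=[91.48, 88.961, 66.25, 3.5, -98.449]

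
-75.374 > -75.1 False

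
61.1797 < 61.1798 True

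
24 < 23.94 False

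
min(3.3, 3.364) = 3.3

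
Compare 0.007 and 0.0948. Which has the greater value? 0.0948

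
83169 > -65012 True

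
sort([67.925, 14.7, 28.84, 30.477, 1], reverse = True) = [67.925, 30.477, 28.84, 14.7, 1]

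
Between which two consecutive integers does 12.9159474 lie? 12 and 13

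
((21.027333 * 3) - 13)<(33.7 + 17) True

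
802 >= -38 True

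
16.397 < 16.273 False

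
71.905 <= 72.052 True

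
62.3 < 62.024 False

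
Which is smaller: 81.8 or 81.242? 81.242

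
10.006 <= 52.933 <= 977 True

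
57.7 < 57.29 False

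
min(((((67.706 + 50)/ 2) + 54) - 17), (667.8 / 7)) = 95.4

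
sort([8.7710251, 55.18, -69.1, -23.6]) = [-69.1, -23.6, 8.7710251, 55.18]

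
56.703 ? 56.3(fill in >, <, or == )>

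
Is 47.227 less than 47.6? Yes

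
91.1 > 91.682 False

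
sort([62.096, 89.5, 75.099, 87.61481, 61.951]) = [61.951, 62.096, 75.099, 87.61481, 89.5]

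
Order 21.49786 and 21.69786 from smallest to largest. 21.49786, 21.69786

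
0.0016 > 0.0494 False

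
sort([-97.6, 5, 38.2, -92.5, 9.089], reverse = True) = [38.2, 9.089, 5, -92.5, -97.6]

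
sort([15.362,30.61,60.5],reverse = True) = [60.5,30.61,15.362]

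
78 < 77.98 False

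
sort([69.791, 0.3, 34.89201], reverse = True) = [69.791, 34.89201, 0.3]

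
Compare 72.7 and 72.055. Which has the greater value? 72.7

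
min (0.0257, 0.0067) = 0.0067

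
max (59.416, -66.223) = 59.416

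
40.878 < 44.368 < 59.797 True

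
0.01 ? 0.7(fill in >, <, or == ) <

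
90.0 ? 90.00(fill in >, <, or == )==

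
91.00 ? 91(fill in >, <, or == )==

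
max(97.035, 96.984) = 97.035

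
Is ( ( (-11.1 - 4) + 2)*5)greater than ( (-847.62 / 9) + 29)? No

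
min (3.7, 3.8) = 3.7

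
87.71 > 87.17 True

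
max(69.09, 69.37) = 69.37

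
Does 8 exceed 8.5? No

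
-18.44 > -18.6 True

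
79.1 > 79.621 False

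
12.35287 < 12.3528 False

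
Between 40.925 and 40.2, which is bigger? 40.925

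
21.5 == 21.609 False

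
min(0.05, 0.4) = 0.05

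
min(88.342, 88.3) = 88.3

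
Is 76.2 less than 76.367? Yes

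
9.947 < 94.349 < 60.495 False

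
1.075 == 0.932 False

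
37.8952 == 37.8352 False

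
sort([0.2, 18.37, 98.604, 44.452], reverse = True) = [98.604, 44.452, 18.37, 0.2]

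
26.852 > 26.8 True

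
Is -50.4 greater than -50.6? Yes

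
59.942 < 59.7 False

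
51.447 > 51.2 True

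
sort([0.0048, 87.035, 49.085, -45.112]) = [-45.112, 0.0048, 49.085, 87.035]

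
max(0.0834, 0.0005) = 0.0834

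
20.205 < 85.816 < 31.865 False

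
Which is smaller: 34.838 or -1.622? -1.622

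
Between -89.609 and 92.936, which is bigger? 92.936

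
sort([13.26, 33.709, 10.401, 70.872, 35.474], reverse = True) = [70.872, 35.474, 33.709, 13.26, 10.401]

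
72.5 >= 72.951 False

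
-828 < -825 True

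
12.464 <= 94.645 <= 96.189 True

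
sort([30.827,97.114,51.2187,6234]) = [30.827,51.2187,97.114,6234]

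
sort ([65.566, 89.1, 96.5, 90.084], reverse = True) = [96.5, 90.084, 89.1, 65.566]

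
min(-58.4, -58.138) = -58.4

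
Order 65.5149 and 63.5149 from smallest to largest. 63.5149, 65.5149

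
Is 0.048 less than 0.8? Yes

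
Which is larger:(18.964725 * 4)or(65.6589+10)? (18.964725 * 4)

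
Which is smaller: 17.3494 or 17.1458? 17.1458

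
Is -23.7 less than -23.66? Yes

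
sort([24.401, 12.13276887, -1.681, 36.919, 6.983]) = [-1.681, 6.983, 12.13276887, 24.401, 36.919]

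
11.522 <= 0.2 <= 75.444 False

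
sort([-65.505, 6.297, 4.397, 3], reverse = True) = [6.297, 4.397, 3, -65.505]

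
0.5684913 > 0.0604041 True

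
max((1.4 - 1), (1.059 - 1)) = 0.4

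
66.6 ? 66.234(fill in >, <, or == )>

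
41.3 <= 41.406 True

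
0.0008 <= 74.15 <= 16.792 False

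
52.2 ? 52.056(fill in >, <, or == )>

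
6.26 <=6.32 True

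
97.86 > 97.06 True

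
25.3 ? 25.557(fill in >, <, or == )<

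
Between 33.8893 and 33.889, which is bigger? 33.8893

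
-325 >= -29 False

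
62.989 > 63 False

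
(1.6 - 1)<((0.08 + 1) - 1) False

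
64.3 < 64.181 False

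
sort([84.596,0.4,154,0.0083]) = [0.0083,0.4,84.596,154]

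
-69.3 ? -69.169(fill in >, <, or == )<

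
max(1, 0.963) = 1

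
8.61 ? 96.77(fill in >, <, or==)<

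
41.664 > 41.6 True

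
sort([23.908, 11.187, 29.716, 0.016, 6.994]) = [0.016, 6.994, 11.187, 23.908, 29.716]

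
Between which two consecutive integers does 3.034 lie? 3 and 4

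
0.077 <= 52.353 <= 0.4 False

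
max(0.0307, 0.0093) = 0.0307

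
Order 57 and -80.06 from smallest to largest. -80.06, 57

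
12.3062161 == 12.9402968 False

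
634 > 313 True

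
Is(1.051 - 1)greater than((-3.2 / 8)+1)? No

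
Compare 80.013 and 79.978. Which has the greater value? 80.013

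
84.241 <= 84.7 True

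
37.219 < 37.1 False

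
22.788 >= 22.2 True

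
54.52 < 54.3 False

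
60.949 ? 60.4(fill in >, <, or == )>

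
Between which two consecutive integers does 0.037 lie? 0 and 1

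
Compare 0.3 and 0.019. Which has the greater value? 0.3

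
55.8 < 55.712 False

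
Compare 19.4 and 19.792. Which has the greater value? 19.792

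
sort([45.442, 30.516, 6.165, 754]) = [6.165, 30.516, 45.442, 754]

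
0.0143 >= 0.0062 True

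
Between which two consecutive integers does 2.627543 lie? 2 and 3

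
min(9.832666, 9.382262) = 9.382262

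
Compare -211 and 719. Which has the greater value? 719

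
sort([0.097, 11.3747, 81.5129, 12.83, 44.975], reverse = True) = [81.5129, 44.975, 12.83, 11.3747, 0.097]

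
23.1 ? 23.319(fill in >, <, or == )<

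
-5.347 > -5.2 False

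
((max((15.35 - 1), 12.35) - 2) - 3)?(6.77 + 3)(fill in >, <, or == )<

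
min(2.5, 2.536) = 2.5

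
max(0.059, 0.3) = 0.3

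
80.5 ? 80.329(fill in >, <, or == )>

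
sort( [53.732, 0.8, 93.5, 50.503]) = [0.8, 50.503, 53.732, 93.5]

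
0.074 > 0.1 False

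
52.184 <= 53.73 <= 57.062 True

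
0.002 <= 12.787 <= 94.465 True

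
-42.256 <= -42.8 False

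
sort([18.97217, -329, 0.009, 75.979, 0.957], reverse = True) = [75.979, 18.97217, 0.957, 0.009, -329]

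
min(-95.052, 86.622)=-95.052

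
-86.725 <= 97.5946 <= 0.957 False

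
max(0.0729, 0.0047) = 0.0729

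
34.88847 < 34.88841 False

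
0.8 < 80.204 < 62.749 False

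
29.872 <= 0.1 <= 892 False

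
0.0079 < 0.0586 True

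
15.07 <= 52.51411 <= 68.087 True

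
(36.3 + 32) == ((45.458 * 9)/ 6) False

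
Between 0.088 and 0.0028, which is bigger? 0.088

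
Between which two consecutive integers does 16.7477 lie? 16 and 17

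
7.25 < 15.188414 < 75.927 True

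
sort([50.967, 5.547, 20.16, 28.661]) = [5.547, 20.16, 28.661, 50.967]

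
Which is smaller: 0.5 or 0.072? 0.072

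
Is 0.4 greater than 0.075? Yes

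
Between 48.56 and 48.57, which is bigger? 48.57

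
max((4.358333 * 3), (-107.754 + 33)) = 13.074999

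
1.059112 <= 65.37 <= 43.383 False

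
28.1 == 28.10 True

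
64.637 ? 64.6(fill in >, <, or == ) >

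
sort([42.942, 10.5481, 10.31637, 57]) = [10.31637, 10.5481, 42.942, 57]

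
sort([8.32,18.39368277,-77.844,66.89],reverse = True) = [66.89,18.39368277,8.32,-77.844]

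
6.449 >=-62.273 True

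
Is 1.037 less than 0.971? No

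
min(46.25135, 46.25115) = 46.25115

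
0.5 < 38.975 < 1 False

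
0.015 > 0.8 False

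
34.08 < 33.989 False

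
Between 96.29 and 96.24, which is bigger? 96.29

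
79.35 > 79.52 False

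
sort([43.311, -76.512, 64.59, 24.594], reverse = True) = [64.59, 43.311, 24.594, -76.512]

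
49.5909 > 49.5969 False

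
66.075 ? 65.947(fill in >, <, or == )>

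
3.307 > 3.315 False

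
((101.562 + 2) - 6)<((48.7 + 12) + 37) True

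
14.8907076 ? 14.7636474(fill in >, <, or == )>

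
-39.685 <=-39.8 False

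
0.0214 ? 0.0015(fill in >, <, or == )>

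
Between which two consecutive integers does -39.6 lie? -40 and -39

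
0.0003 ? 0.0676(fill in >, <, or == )<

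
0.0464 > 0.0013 True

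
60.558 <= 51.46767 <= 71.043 False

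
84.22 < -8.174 False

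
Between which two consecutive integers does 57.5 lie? 57 and 58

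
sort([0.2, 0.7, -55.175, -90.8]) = [-90.8, -55.175, 0.2, 0.7]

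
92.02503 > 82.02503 True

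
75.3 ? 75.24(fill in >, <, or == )>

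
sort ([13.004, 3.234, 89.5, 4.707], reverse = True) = [89.5, 13.004, 4.707, 3.234]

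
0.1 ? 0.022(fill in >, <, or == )>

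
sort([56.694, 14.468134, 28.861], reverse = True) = [56.694, 28.861, 14.468134]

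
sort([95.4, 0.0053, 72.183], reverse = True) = [95.4, 72.183, 0.0053]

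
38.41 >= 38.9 False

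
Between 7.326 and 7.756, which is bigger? 7.756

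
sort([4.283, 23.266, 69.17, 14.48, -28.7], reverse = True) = [69.17, 23.266, 14.48, 4.283, -28.7]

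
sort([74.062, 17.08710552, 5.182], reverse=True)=[74.062, 17.08710552, 5.182]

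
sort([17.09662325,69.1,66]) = [17.09662325,66,69.1]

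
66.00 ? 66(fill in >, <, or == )==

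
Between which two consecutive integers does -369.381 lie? -370 and -369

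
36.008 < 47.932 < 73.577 True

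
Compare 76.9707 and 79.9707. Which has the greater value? 79.9707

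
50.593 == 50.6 False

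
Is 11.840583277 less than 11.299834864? No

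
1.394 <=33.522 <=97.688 True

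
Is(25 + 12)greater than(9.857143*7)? No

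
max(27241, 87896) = 87896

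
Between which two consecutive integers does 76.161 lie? 76 and 77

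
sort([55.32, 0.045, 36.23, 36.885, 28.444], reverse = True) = [55.32, 36.885, 36.23, 28.444, 0.045]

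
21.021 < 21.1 True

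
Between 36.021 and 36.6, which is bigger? 36.6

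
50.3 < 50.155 False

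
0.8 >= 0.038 True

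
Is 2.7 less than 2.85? Yes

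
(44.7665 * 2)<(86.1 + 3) False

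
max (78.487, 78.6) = 78.6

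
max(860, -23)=860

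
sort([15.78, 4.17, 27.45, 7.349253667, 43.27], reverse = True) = [43.27, 27.45, 15.78, 7.349253667, 4.17]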